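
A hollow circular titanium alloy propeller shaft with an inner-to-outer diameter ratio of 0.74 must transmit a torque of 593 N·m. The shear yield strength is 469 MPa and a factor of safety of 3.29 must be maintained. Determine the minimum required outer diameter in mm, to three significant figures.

τ_allow = 469/3.29 = 142.6 MPa.
For a hollow shaft τ = 16T/[πd_o³(1−k⁴)] with k = 0.74, so 1−k⁴ = 0.7001.
d_o³ = 16T/[π τ_allow (1−k⁴)] = 16×593000/(π×142.6×0.7001) = 30260 mm³.
d_o = 31.16 mm.

d_o = 31.2 mm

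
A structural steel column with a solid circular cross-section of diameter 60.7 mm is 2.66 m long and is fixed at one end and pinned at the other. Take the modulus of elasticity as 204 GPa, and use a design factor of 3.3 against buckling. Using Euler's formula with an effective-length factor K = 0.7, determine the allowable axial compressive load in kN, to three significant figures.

P_allow = 117 kN

I = πd⁴/64 = π×60.7⁴/64 = 666400 mm⁴.
Effective length L_e = KL = 0.7×2.66 m = 1862 mm.
Euler critical load P_cr = π²EI/L_e² = π²×204000×666400/1862² = 387000 N.
P_allow = P_cr/n = 387000/3.3 = 117300 N.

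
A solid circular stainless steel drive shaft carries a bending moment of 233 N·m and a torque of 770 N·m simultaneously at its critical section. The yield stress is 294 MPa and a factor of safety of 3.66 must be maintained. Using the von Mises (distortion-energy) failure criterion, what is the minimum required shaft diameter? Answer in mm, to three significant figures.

d = 44.7 mm

σ_allow = σ_y/n = 294/3.66 = 80.33 MPa.
For a solid shaft σ_b = 32M/(πd³) and τ = 16T/(πd³), so the von Mises stress is σ' = (16/πd³)·√(4M²+3T²).
√(4M²+3T²) = √(4×(233000)² + 3×(770000)²) = 1.413×10^6 N·mm.
d³ = 16×1.413×10^6/(π×80.33) = 89570 mm³.
d = 44.74 mm.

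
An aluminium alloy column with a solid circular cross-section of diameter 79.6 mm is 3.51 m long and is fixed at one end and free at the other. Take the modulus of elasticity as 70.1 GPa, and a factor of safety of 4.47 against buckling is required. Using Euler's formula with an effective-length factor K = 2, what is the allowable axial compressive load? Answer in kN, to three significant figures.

I = πd⁴/64 = π×79.6⁴/64 = 1.971×10^6 mm⁴.
Effective length L_e = KL = 2×3.51 m = 7020 mm.
Euler critical load P_cr = π²EI/L_e² = π²×70100×1.971×10^6/7020² = 27670 N.
P_allow = P_cr/n = 27670/4.47 = 6190 N.

P_allow = 6.19 kN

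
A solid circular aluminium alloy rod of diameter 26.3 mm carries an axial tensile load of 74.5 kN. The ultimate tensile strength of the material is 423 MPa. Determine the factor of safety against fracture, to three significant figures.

n = 3.08

A = πd²/4 = 543.3 mm².
σ = F/A = 74500/543.3 = 137.1 MPa.
n = 423/137.1 = 3.085.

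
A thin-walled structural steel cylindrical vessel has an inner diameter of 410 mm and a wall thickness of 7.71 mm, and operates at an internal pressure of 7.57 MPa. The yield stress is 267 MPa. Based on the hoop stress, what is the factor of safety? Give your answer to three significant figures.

n = 1.33

σ_h = pD/(2t) = 7.57×410/(2×7.71) = 201.3 MPa.
n = 267/201.3 = 1.327.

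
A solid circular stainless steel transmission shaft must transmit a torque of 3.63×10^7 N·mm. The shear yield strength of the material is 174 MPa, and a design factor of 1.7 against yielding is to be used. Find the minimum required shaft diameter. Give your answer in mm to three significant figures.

Allowable shear stress τ_allow = 174/1.7 = 102.4 MPa.
For a solid shaft τ = 16T/(πd³), so d³ = 16T/(π τ_allow) = 16×3.6300×10^7/(π×102.4) = 1.806×10^6 mm³.
d = (1.806×10^6)^(1/3) = 121.8 mm.

d = 122 mm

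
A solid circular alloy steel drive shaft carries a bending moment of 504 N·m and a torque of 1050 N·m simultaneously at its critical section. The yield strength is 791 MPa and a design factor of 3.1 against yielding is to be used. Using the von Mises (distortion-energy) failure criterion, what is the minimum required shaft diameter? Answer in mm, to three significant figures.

σ_allow = σ_y/n = 791/3.1 = 255.2 MPa.
For a solid shaft σ_b = 32M/(πd³) and τ = 16T/(πd³), so the von Mises stress is σ' = (16/πd³)·√(4M²+3T²).
√(4M²+3T²) = √(4×(504000)² + 3×(1.050×10^6)²) = 2.079×10^6 N·mm.
d³ = 16×2.079×10^6/(π×255.2) = 41500 mm³.
d = 34.62 mm.

d = 34.6 mm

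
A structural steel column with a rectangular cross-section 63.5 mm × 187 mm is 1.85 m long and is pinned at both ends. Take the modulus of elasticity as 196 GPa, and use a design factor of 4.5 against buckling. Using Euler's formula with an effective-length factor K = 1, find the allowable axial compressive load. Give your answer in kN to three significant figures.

Buckling occurs about the weak axis: I_min = h·b³/12 = 187×63.5³/12 = 3.990×10^6 mm⁴ (b = 63.5 mm is the smaller dimension).
Effective length L_e = KL = 1×1.85 m = 1850 mm.
Euler critical load P_cr = π²EI/L_e² = π²×196000×3.990×10^6/1850² = 2.255×10^6 N.
P_allow = P_cr/n = 2.255×10^6/4.5 = 501200 N.

P_allow = 501 kN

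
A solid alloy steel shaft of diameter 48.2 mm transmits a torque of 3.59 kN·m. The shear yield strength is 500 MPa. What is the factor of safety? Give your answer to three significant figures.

τ = 16T/(πd³) = 16×3590000/(π×48.2³) = 163.3 MPa.
n = τ_limit/τ = 500/163.3 = 3.062.

n = 3.06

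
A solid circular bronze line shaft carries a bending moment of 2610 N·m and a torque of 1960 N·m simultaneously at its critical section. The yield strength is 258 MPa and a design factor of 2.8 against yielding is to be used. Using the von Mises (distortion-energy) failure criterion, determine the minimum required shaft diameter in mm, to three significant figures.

σ_allow = σ_y/n = 258/2.8 = 92.14 MPa.
For a solid shaft σ_b = 32M/(πd³) and τ = 16T/(πd³), so the von Mises stress is σ' = (16/πd³)·√(4M²+3T²).
√(4M²+3T²) = √(4×(2.610×10^6)² + 3×(1.960×10^6)²) = 6.227×10^6 N·mm.
d³ = 16×6.227×10^6/(π×92.14) = 344200 mm³.
d = 70.08 mm.

d = 70.1 mm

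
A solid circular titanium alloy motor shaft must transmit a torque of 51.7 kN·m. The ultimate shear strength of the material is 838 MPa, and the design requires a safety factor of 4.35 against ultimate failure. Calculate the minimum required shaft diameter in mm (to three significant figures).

Allowable shear stress τ_allow = 838/4.35 = 192.6 MPa.
For a solid shaft τ = 16T/(πd³), so d³ = 16T/(π τ_allow) = 16×5.1700×10^7/(π×192.6) = 1.367×10^6 mm³.
d = (1.367×10^6)^(1/3) = 111.0 mm.

d = 111 mm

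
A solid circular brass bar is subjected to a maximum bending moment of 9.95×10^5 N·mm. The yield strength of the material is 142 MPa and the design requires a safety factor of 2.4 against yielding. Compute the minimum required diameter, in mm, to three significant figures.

σ_allow = 142/2.4 = 59.17 MPa.
For a solid circular section σ = 32M/(πd³), so d³ = 32M/(π σ_allow) = 32×995000/(π×59.17) = 171300 mm³.
d = 55.54 mm.

d = 55.5 mm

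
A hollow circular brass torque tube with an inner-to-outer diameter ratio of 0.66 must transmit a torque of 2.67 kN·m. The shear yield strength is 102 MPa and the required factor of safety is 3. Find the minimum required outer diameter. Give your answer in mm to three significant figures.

d_o = 79.0 mm

τ_allow = 102/3 = 34.00 MPa.
For a hollow shaft τ = 16T/[πd_o³(1−k⁴)] with k = 0.66, so 1−k⁴ = 0.8103.
d_o³ = 16T/[π τ_allow (1−k⁴)] = 16×2670000/(π×34.00×0.8103) = 493600 mm³.
d_o = 79.03 mm.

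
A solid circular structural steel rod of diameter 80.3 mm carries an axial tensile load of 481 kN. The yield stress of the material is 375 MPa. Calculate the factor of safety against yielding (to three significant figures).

n = 3.95

A = πd²/4 = 5064 mm².
σ = F/A = 481000/5064 = 94.98 MPa.
n = 375/94.98 = 3.948.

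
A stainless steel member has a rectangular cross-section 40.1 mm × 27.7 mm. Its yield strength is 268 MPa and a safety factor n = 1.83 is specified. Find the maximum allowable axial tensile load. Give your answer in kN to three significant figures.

σ_allow = 268/1.83 = 146.4 MPa.
A = 40.1×27.7 = 1111 mm².
F_allow = σ_allow × A = 146.4×1111 = 162700 N.

F_allow = 163 kN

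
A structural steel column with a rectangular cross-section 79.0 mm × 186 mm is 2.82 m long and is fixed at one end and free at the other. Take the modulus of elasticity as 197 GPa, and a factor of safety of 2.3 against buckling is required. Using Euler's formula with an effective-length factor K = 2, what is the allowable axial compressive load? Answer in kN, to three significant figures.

P_allow = 203 kN

Buckling occurs about the weak axis: I_min = h·b³/12 = 186×79.0³/12 = 7.642×10^6 mm⁴ (b = 79.0 mm is the smaller dimension).
Effective length L_e = KL = 2×2.82 m = 5640 mm.
Euler critical load P_cr = π²EI/L_e² = π²×197000×7.642×10^6/5640² = 467100 N.
P_allow = P_cr/n = 467100/2.3 = 203100 N.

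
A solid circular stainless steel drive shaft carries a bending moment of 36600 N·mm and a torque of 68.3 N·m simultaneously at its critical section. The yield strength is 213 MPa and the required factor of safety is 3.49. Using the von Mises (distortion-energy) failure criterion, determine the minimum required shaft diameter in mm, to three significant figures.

d = 22.6 mm

σ_allow = σ_y/n = 213/3.49 = 61.03 MPa.
For a solid shaft σ_b = 32M/(πd³) and τ = 16T/(πd³), so the von Mises stress is σ' = (16/πd³)·√(4M²+3T²).
√(4M²+3T²) = √(4×(36600)² + 3×(68300)²) = 139100 N·mm.
d³ = 16×139100/(π×61.03) = 11610 mm³.
d = 22.64 mm.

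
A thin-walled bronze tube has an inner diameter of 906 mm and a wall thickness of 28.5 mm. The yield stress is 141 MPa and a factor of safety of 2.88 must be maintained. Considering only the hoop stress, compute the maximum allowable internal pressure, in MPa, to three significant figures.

p_allow = 3.08 MPa

σ_allow = 141/2.88 = 48.96 MPa.
σ_h = pD/(2t) → p_allow = 2σ_allow t/D = 2×48.96×28.5/906 = 3.080 MPa.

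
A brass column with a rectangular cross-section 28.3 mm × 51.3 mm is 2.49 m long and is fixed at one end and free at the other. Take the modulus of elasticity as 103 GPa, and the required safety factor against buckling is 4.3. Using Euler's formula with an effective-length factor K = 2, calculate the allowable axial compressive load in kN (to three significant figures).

Buckling occurs about the weak axis: I_min = h·b³/12 = 51.3×28.3³/12 = 96890 mm⁴ (b = 28.3 mm is the smaller dimension).
Effective length L_e = KL = 2×2.49 m = 4980 mm.
Euler critical load P_cr = π²EI/L_e² = π²×103000×96890/4980² = 3972 N.
P_allow = P_cr/n = 3972/4.3 = 923.6 N.

P_allow = 0.924 kN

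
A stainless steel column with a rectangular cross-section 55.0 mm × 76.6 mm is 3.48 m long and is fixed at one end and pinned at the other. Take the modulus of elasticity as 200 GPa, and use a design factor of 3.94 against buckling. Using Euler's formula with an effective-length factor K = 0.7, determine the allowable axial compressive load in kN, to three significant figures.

Buckling occurs about the weak axis: I_min = h·b³/12 = 76.6×55.0³/12 = 1.062×10^6 mm⁴ (b = 55.0 mm is the smaller dimension).
Effective length L_e = KL = 0.7×3.48 m = 2436 mm.
Euler critical load P_cr = π²EI/L_e² = π²×200000×1.062×10^6/2436² = 353300 N.
P_allow = P_cr/n = 353300/3.94 = 89660 N.

P_allow = 89.7 kN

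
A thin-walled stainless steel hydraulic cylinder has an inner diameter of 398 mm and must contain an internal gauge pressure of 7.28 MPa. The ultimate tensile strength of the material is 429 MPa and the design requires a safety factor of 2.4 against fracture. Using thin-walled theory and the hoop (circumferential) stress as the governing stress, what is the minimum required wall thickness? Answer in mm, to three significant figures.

σ_allow = 429/2.4 = 178.8 MPa.
Hoop stress σ_h = pD/(2t), so t = pD/(2σ_allow) = 7.28×398/(2×178.8) = 8.105 mm.

t = 8.10 mm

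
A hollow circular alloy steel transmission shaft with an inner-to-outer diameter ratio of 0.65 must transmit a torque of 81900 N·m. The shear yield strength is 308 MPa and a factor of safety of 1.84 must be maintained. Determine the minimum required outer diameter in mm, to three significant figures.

d_o = 145 mm

τ_allow = 308/1.84 = 167.4 MPa.
For a hollow shaft τ = 16T/[πd_o³(1−k⁴)] with k = 0.65, so 1−k⁴ = 0.8215.
d_o³ = 16T/[π τ_allow (1−k⁴)] = 16×8.1900×10^7/(π×167.4×0.8215) = 3.033×10^6 mm³.
d_o = 144.8 mm.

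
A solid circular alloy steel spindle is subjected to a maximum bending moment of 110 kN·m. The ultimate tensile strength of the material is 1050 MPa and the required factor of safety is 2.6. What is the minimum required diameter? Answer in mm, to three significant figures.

d = 141 mm

σ_allow = 1050/2.6 = 403.8 MPa.
For a solid circular section σ = 32M/(πd³), so d³ = 32M/(π σ_allow) = 32×1.1000×10^8/(π×403.8) = 2.774×10^6 mm³.
d = 140.5 mm.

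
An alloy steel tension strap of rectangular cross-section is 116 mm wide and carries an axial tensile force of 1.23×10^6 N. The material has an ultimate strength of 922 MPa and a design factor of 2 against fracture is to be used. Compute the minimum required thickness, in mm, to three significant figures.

t = 23.0 mm

σ_allow = 922/2 = 461.0 MPa.
Required area A = F/σ_allow = 1230000/461.0 = 2668 mm².
t = A/w = 2668/116 = 23.00 mm.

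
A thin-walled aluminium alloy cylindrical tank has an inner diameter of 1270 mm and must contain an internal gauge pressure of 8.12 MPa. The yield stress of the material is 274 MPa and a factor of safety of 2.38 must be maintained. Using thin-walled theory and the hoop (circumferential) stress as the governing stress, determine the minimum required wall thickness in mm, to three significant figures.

t = 44.8 mm

σ_allow = 274/2.38 = 115.1 MPa.
Hoop stress σ_h = pD/(2t), so t = pD/(2σ_allow) = 8.12×1270/(2×115.1) = 44.79 mm.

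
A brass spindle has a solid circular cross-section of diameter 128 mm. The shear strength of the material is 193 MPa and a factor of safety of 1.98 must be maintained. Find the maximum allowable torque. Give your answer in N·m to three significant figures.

τ_allow = 193/1.98 = 97.47 MPa.
For a solid shaft T_allow = τ_allow·πd³/16; πd³/16 = π×128³/16 = 411800 mm³.
T_allow = 97.47×411800 = 4.014×10^7 N·mm = 40140 N·m.

T_allow = 40100 N·m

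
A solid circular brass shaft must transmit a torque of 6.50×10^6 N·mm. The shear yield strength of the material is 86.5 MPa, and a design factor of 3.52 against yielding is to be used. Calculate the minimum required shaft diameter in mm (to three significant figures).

Allowable shear stress τ_allow = 86.5/3.52 = 24.57 MPa.
For a solid shaft τ = 16T/(πd³), so d³ = 16T/(π τ_allow) = 16×6500000/(π×24.57) = 1.347×10^6 mm³.
d = (1.347×10^6)^(1/3) = 110.4 mm.

d = 110 mm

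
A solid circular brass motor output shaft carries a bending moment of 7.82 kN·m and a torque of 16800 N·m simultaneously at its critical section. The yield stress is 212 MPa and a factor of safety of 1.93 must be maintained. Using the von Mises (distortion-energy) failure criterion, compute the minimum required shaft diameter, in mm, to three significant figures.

d = 115 mm

σ_allow = σ_y/n = 212/1.93 = 109.8 MPa.
For a solid shaft σ_b = 32M/(πd³) and τ = 16T/(πd³), so the von Mises stress is σ' = (16/πd³)·√(4M²+3T²).
√(4M²+3T²) = √(4×(7.820×10^6)² + 3×(1.680×10^7)²) = 3.304×10^7 N·mm.
d³ = 16×3.304×10^7/(π×109.8) = 1.532×10^6 mm³.
d = 115.3 mm.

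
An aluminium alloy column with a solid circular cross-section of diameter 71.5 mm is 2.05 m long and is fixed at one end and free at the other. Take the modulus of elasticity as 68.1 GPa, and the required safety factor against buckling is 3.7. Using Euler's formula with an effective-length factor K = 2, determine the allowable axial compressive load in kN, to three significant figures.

P_allow = 13.9 kN

I = πd⁴/64 = π×71.5⁴/64 = 1.283×10^6 mm⁴.
Effective length L_e = KL = 2×2.05 m = 4100 mm.
Euler critical load P_cr = π²EI/L_e² = π²×68100×1.283×10^6/4100² = 51290 N.
P_allow = P_cr/n = 51290/3.7 = 13860 N.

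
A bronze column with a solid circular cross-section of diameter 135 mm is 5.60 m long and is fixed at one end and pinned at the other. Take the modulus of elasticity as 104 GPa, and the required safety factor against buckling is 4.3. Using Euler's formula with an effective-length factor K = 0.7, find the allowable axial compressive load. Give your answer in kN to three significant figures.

I = πd⁴/64 = π×135⁴/64 = 1.630×10^7 mm⁴.
Effective length L_e = KL = 0.7×5.60 m = 3920 mm.
Euler critical load P_cr = π²EI/L_e² = π²×104000×1.630×10^7/3920² = 1.089×10^6 N.
P_allow = P_cr/n = 1.089×10^6/4.3 = 253300 N.

P_allow = 253 kN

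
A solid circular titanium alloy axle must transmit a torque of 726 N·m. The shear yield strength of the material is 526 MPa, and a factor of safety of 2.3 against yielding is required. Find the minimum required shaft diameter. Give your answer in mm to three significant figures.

d = 25.3 mm

Allowable shear stress τ_allow = 526/2.3 = 228.7 MPa.
For a solid shaft τ = 16T/(πd³), so d³ = 16T/(π τ_allow) = 16×726000/(π×228.7) = 16170 mm³.
d = (16170)^(1/3) = 25.29 mm.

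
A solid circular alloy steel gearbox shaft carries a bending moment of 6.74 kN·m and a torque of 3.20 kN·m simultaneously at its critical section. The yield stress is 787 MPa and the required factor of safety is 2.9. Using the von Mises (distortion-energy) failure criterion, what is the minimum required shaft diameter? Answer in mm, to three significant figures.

σ_allow = σ_y/n = 787/2.9 = 271.4 MPa.
For a solid shaft σ_b = 32M/(πd³) and τ = 16T/(πd³), so the von Mises stress is σ' = (16/πd³)·√(4M²+3T²).
√(4M²+3T²) = √(4×(6.740×10^6)² + 3×(3.200×10^6)²) = 1.457×10^7 N·mm.
d³ = 16×1.457×10^7/(π×271.4) = 273500 mm³.
d = 64.91 mm.

d = 64.9 mm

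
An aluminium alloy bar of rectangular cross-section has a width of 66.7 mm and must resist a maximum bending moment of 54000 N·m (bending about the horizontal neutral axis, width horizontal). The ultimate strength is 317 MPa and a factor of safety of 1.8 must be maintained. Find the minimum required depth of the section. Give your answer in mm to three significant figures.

σ_allow = 317/1.8 = 176.1 MPa.
For a rectangular section σ = 6M/(bh²), so h² = 6M/(b σ_allow) = 6×5.4000×10^7/(66.7×176.1) = 27580 mm².
h = 166.1 mm.

h = 166 mm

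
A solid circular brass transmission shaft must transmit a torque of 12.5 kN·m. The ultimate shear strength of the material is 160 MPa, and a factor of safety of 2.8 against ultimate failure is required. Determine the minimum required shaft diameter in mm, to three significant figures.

d = 104 mm

Allowable shear stress τ_allow = 160/2.8 = 57.14 MPa.
For a solid shaft τ = 16T/(πd³), so d³ = 16T/(π τ_allow) = 16×1.2500×10^7/(π×57.14) = 1.114×10^6 mm³.
d = (1.114×10^6)^(1/3) = 103.7 mm.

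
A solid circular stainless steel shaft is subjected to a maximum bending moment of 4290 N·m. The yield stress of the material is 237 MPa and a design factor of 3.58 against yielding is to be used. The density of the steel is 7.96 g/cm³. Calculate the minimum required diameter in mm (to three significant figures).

σ_allow = 237/3.58 = 66.20 MPa.
For a solid circular section σ = 32M/(πd³), so d³ = 32M/(π σ_allow) = 32×4290000/(π×66.20) = 660100 mm³.
d = 87.07 mm.

d = 87.1 mm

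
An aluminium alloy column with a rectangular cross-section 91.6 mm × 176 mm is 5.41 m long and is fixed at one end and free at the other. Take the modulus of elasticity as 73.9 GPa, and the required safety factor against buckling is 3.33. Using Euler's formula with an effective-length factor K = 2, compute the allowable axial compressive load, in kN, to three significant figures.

Buckling occurs about the weak axis: I_min = h·b³/12 = 176×91.6³/12 = 1.127×10^7 mm⁴ (b = 91.6 mm is the smaller dimension).
Effective length L_e = KL = 2×5.41 m = 10820 mm.
Euler critical load P_cr = π²EI/L_e² = π²×73900×1.127×10^7/10820² = 70230 N.
P_allow = P_cr/n = 70230/3.33 = 21090 N.

P_allow = 21.1 kN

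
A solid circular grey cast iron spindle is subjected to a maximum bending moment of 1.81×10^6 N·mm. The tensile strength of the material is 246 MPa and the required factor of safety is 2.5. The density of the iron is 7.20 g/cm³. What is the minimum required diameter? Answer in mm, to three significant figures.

d = 57.2 mm

σ_allow = 246/2.5 = 98.40 MPa.
For a solid circular section σ = 32M/(πd³), so d³ = 32M/(π σ_allow) = 32×1810000/(π×98.40) = 187400 mm³.
d = 57.22 mm.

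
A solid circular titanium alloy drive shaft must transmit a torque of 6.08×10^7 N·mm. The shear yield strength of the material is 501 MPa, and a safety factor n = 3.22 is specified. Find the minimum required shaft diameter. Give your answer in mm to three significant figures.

d = 126 mm

Allowable shear stress τ_allow = 501/3.22 = 155.6 MPa.
For a solid shaft τ = 16T/(πd³), so d³ = 16T/(π τ_allow) = 16×6.0800×10^7/(π×155.6) = 1.990×10^6 mm³.
d = (1.990×10^6)^(1/3) = 125.8 mm.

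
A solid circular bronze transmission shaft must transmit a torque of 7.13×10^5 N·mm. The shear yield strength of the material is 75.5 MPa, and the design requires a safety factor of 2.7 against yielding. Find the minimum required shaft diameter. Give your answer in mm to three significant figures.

Allowable shear stress τ_allow = 75.5/2.7 = 27.96 MPa.
For a solid shaft τ = 16T/(πd³), so d³ = 16T/(π τ_allow) = 16×713000/(π×27.96) = 129900 mm³.
d = (129900)^(1/3) = 50.64 mm.

d = 50.6 mm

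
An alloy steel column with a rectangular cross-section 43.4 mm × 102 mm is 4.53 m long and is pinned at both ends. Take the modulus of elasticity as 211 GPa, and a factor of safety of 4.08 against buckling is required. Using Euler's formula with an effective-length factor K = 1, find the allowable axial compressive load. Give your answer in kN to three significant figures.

P_allow = 17.3 kN

Buckling occurs about the weak axis: I_min = h·b³/12 = 102×43.4³/12 = 694800 mm⁴ (b = 43.4 mm is the smaller dimension).
Effective length L_e = KL = 1×4.53 m = 4530 mm.
Euler critical load P_cr = π²EI/L_e² = π²×211000×694800/4530² = 70510 N.
P_allow = P_cr/n = 70510/4.08 = 17280 N.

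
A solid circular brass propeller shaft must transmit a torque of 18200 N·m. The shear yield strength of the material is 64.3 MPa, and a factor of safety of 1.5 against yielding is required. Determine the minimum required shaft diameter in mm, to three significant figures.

d = 129 mm

Allowable shear stress τ_allow = 64.3/1.5 = 42.87 MPa.
For a solid shaft τ = 16T/(πd³), so d³ = 16T/(π τ_allow) = 16×1.8200×10^7/(π×42.87) = 2.162×10^6 mm³.
d = (2.162×10^6)^(1/3) = 129.3 mm.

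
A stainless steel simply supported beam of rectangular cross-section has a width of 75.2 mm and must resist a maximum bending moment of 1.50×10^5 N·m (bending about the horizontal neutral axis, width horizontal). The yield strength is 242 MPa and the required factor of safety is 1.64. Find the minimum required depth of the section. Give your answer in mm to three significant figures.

σ_allow = 242/1.64 = 147.6 MPa.
For a rectangular section σ = 6M/(bh²), so h² = 6M/(b σ_allow) = 6×1.5000×10^8/(75.2×147.6) = 81110 mm².
h = 284.8 mm.

h = 285 mm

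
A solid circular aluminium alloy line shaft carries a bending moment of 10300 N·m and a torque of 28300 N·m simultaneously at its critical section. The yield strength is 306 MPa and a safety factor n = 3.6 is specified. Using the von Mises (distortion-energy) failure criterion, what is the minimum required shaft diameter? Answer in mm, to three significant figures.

d = 147 mm

σ_allow = σ_y/n = 306/3.6 = 85.00 MPa.
For a solid shaft σ_b = 32M/(πd³) and τ = 16T/(πd³), so the von Mises stress is σ' = (16/πd³)·√(4M²+3T²).
√(4M²+3T²) = √(4×(1.030×10^7)² + 3×(2.830×10^7)²) = 5.317×10^7 N·mm.
d³ = 16×5.317×10^7/(π×85.00) = 3.186×10^6 mm³.
d = 147.1 mm.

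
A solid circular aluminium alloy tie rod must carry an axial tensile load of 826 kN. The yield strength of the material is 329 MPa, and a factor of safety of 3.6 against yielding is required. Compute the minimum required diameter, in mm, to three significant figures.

Allowable stress σ_allow = 329/3.6 = 91.39 MPa.
Required area A = F/σ_allow = 826000/91.39 = 9038 mm².
A = πd²/4 → d = √(4A/π) = 107.3 mm.

d = 107 mm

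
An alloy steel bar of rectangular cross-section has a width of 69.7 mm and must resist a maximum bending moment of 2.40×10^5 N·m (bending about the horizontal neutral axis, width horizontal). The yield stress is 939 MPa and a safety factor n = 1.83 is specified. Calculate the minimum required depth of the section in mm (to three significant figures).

h = 201 mm

σ_allow = 939/1.83 = 513.1 MPa.
For a rectangular section σ = 6M/(bh²), so h² = 6M/(b σ_allow) = 6×2.4000×10^8/(69.7×513.1) = 40260 mm².
h = 200.7 mm.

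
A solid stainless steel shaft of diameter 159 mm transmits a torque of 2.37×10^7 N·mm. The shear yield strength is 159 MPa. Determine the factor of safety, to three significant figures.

τ = 16T/(πd³) = 16×2.3700×10^7/(π×159³) = 30.03 MPa.
n = τ_limit/τ = 159/30.03 = 5.295.

n = 5.30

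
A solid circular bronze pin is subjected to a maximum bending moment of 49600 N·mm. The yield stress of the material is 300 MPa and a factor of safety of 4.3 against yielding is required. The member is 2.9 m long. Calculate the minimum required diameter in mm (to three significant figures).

d = 19.3 mm

σ_allow = 300/4.3 = 69.77 MPa.
For a solid circular section σ = 32M/(πd³), so d³ = 32M/(π σ_allow) = 32×49600/(π×69.77) = 7242 mm³.
d = 19.35 mm.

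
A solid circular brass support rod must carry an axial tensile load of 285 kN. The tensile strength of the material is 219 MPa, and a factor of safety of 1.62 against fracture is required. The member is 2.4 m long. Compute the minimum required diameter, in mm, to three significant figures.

d = 51.8 mm

Allowable stress σ_allow = 219/1.62 = 135.2 MPa.
Required area A = F/σ_allow = 285000/135.2 = 2108 mm².
A = πd²/4 → d = √(4A/π) = 51.81 mm.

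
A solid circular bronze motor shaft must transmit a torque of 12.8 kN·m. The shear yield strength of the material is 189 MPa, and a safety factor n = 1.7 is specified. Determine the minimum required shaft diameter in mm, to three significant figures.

Allowable shear stress τ_allow = 189/1.7 = 111.2 MPa.
For a solid shaft τ = 16T/(πd³), so d³ = 16T/(π τ_allow) = 16×1.2800×10^7/(π×111.2) = 586400 mm³.
d = (586400)^(1/3) = 83.70 mm.

d = 83.7 mm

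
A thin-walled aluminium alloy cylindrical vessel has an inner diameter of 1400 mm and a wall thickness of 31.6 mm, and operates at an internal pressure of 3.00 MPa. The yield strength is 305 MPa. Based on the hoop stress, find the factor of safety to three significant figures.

σ_h = pD/(2t) = 3.00×1400/(2×31.6) = 66.46 MPa.
n = 305/66.46 = 4.590.

n = 4.59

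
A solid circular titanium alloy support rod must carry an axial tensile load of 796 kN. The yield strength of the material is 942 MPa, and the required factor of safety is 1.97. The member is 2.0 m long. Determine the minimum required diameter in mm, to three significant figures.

Allowable stress σ_allow = 942/1.97 = 478.2 MPa.
Required area A = F/σ_allow = 796000/478.2 = 1665 mm².
A = πd²/4 → d = √(4A/π) = 46.04 mm.

d = 46.0 mm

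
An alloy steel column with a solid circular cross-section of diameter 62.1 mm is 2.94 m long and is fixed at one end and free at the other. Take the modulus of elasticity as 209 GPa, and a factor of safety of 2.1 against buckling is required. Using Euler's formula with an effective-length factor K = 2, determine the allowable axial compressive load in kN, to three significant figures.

P_allow = 20.7 kN

I = πd⁴/64 = π×62.1⁴/64 = 730000 mm⁴.
Effective length L_e = KL = 2×2.94 m = 5880 mm.
Euler critical load P_cr = π²EI/L_e² = π²×209000×730000/5880² = 43550 N.
P_allow = P_cr/n = 43550/2.1 = 20740 N.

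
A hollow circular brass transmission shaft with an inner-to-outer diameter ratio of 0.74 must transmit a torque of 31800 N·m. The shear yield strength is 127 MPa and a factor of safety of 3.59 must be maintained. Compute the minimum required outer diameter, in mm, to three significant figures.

τ_allow = 127/3.59 = 35.38 MPa.
For a hollow shaft τ = 16T/[πd_o³(1−k⁴)] with k = 0.74, so 1−k⁴ = 0.7001.
d_o³ = 16T/[π τ_allow (1−k⁴)] = 16×3.1800×10^7/(π×35.38×0.7001) = 6.539×10^6 mm³.
d_o = 187.0 mm.

d_o = 187 mm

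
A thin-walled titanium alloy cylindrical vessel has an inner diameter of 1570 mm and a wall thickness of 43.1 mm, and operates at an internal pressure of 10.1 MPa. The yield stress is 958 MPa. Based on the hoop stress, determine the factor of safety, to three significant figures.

σ_h = pD/(2t) = 10.1×1570/(2×43.1) = 184.0 MPa.
n = 958/184.0 = 5.208.

n = 5.21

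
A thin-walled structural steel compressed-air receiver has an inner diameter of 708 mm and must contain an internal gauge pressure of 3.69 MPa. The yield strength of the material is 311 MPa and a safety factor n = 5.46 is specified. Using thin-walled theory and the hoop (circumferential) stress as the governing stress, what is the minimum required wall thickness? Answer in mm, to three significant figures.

σ_allow = 311/5.46 = 56.96 MPa.
Hoop stress σ_h = pD/(2t), so t = pD/(2σ_allow) = 3.69×708/(2×56.96) = 22.93 mm.

t = 22.9 mm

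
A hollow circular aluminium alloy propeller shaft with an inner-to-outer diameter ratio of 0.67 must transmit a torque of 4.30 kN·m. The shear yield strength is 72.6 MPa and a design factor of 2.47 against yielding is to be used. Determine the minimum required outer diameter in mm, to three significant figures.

d_o = 97.7 mm

τ_allow = 72.6/2.47 = 29.39 MPa.
For a hollow shaft τ = 16T/[πd_o³(1−k⁴)] with k = 0.67, so 1−k⁴ = 0.7985.
d_o³ = 16T/[π τ_allow (1−k⁴)] = 16×4300000/(π×29.39×0.7985) = 933100 mm³.
d_o = 97.72 mm.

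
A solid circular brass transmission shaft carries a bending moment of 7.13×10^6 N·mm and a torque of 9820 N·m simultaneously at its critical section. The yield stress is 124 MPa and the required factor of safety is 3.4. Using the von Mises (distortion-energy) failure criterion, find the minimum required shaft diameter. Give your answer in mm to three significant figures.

d = 146 mm

σ_allow = σ_y/n = 124/3.4 = 36.47 MPa.
For a solid shaft σ_b = 32M/(πd³) and τ = 16T/(πd³), so the von Mises stress is σ' = (16/πd³)·√(4M²+3T²).
√(4M²+3T²) = √(4×(7.130×10^6)² + 3×(9.820×10^6)²) = 2.220×10^7 N·mm.
d³ = 16×2.220×10^7/(π×36.47) = 3.100×10^6 mm³.
d = 145.8 mm.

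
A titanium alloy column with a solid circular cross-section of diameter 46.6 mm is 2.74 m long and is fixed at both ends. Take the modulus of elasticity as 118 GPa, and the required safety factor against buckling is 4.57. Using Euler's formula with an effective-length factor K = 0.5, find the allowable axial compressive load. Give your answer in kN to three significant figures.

I = πd⁴/64 = π×46.6⁴/64 = 231500 mm⁴.
Effective length L_e = KL = 0.5×2.74 m = 1370 mm.
Euler critical load P_cr = π²EI/L_e² = π²×118000×231500/1370² = 143600 N.
P_allow = P_cr/n = 143600/4.57 = 31430 N.

P_allow = 31.4 kN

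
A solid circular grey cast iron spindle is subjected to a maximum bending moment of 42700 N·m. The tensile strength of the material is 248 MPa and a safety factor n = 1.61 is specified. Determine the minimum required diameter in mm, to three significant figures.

σ_allow = 248/1.61 = 154.0 MPa.
For a solid circular section σ = 32M/(πd³), so d³ = 32M/(π σ_allow) = 32×4.2700×10^7/(π×154.0) = 2.824×10^6 mm³.
d = 141.3 mm.

d = 141 mm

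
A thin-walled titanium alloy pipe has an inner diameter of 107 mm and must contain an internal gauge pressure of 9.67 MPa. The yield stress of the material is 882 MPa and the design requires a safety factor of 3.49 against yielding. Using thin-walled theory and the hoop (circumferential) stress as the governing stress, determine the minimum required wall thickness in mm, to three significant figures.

σ_allow = 882/3.49 = 252.7 MPa.
Hoop stress σ_h = pD/(2t), so t = pD/(2σ_allow) = 9.67×107/(2×252.7) = 2.047 mm.

t = 2.05 mm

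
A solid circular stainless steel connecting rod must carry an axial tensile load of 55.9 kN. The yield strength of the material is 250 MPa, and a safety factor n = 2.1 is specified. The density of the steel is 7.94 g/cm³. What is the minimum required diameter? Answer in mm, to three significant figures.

Allowable stress σ_allow = 250/2.1 = 119.0 MPa.
Required area A = F/σ_allow = 55900/119.0 = 469.6 mm².
A = πd²/4 → d = √(4A/π) = 24.45 mm.

d = 24.5 mm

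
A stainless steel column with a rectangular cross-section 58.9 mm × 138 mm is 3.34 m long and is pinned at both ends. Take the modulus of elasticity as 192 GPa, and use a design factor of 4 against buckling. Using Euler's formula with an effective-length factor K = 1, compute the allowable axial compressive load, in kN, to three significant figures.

Buckling occurs about the weak axis: I_min = h·b³/12 = 138×58.9³/12 = 2.350×10^6 mm⁴ (b = 58.9 mm is the smaller dimension).
Effective length L_e = KL = 1×3.34 m = 3340 mm.
Euler critical load P_cr = π²EI/L_e² = π²×192000×2.350×10^6/3340² = 399200 N.
P_allow = P_cr/n = 399200/4 = 99790 N.

P_allow = 99.8 kN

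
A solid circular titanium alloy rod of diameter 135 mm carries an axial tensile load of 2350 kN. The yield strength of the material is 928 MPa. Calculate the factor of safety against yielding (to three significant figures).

A = πd²/4 = 14310 mm².
σ = F/A = 2350000/14310 = 164.2 MPa.
n = 928/164.2 = 5.652.

n = 5.65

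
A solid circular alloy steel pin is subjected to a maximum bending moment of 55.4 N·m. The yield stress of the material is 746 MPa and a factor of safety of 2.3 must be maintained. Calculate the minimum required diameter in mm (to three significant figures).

d = 12.0 mm

σ_allow = 746/2.3 = 324.3 MPa.
For a solid circular section σ = 32M/(πd³), so d³ = 32M/(π σ_allow) = 32×55400/(π×324.3) = 1740 mm³.
d = 12.03 mm.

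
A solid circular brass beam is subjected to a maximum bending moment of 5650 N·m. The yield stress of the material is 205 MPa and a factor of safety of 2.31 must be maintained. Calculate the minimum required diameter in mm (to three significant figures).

σ_allow = 205/2.31 = 88.74 MPa.
For a solid circular section σ = 32M/(πd³), so d³ = 32M/(π σ_allow) = 32×5650000/(π×88.74) = 648500 mm³.
d = 86.56 mm.

d = 86.6 mm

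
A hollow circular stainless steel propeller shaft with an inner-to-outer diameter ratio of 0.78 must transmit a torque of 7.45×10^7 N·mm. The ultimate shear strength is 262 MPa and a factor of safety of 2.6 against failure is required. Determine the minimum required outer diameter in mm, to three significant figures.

τ_allow = 262/2.6 = 100.8 MPa.
For a hollow shaft τ = 16T/[πd_o³(1−k⁴)] with k = 0.78, so 1−k⁴ = 0.6298.
d_o³ = 16T/[π τ_allow (1−k⁴)] = 16×7.4500×10^7/(π×100.8×0.6298) = 5.978×10^6 mm³.
d_o = 181.5 mm.

d_o = 181 mm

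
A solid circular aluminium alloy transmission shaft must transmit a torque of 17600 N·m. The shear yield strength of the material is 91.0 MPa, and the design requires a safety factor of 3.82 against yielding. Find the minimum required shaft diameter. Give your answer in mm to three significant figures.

Allowable shear stress τ_allow = 91.0/3.82 = 23.82 MPa.
For a solid shaft τ = 16T/(πd³), so d³ = 16T/(π τ_allow) = 16×1.7600×10^7/(π×23.82) = 3.763×10^6 mm³.
d = (3.763×10^6)^(1/3) = 155.5 mm.

d = 156 mm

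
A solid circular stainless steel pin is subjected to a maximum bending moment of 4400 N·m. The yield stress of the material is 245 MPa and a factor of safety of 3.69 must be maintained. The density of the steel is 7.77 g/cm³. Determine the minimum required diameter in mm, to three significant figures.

d = 87.7 mm

σ_allow = 245/3.69 = 66.40 MPa.
For a solid circular section σ = 32M/(πd³), so d³ = 32M/(π σ_allow) = 32×4400000/(π×66.40) = 675000 mm³.
d = 87.72 mm.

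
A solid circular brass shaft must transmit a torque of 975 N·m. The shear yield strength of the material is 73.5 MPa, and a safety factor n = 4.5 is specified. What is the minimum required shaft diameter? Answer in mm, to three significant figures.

Allowable shear stress τ_allow = 73.5/4.5 = 16.33 MPa.
For a solid shaft τ = 16T/(πd³), so d³ = 16T/(π τ_allow) = 16×975000/(π×16.33) = 304000 mm³.
d = (304000)^(1/3) = 67.24 mm.

d = 67.2 mm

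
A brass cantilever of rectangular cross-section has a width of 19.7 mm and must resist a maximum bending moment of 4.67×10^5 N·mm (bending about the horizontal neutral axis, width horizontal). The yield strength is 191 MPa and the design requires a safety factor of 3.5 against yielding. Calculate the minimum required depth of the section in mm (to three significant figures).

σ_allow = 191/3.5 = 54.57 MPa.
For a rectangular section σ = 6M/(bh²), so h² = 6M/(b σ_allow) = 6×467000/(19.7×54.57) = 2606 mm².
h = 51.05 mm.

h = 51.1 mm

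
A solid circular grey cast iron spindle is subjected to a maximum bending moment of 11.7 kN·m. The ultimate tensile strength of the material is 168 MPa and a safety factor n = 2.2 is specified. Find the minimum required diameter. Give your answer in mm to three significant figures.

σ_allow = 168/2.2 = 76.36 MPa.
For a solid circular section σ = 32M/(πd³), so d³ = 32M/(π σ_allow) = 32×1.1700×10^7/(π×76.36) = 1.561×10^6 mm³.
d = 116.0 mm.

d = 116 mm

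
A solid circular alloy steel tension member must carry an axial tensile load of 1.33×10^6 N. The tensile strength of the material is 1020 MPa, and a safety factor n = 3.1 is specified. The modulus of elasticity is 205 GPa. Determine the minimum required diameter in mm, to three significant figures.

d = 71.7 mm

Allowable stress σ_allow = 1020/3.1 = 329.0 MPa.
Required area A = F/σ_allow = 1330000/329.0 = 4042 mm².
A = πd²/4 → d = √(4A/π) = 71.74 mm.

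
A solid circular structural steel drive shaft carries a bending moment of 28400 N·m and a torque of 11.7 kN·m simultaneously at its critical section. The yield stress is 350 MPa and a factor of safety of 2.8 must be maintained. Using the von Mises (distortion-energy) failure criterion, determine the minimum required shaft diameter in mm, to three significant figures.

d = 135 mm

σ_allow = σ_y/n = 350/2.8 = 125.0 MPa.
For a solid shaft σ_b = 32M/(πd³) and τ = 16T/(πd³), so the von Mises stress is σ' = (16/πd³)·√(4M²+3T²).
√(4M²+3T²) = √(4×(2.840×10^7)² + 3×(1.170×10^7)²) = 6.031×10^7 N·mm.
d³ = 16×6.031×10^7/(π×125.0) = 2.457×10^6 mm³.
d = 134.9 mm.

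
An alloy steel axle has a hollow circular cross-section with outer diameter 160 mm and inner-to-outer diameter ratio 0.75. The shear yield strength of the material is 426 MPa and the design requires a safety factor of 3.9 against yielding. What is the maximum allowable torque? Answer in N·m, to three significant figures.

τ_allow = 426/3.9 = 109.2 MPa.
For a hollow shaft T_allow = τ_allow·πd_o³(1−k⁴)/16 with 1−k⁴ = 0.6836, so πd_o³(1−k⁴)/16 = 549800 mm³.
T_allow = 109.2×549800 = 6.005×10^7 N·mm = 60050 N·m.

T_allow = 60100 N·m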